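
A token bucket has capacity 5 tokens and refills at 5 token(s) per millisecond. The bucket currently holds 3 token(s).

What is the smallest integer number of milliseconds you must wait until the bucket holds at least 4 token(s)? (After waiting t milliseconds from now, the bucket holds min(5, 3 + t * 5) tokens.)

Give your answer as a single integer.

Answer: 1

Derivation:
Need 3 + t * 5 >= 4, so t >= 1/5.
Smallest integer t = ceil(1/5) = 1.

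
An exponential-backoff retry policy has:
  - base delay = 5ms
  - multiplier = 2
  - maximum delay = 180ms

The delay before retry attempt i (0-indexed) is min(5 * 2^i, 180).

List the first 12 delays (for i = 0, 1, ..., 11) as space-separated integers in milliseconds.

Computing each delay:
  i=0: min(5*2^0, 180) = 5
  i=1: min(5*2^1, 180) = 10
  i=2: min(5*2^2, 180) = 20
  i=3: min(5*2^3, 180) = 40
  i=4: min(5*2^4, 180) = 80
  i=5: min(5*2^5, 180) = 160
  i=6: min(5*2^6, 180) = 180
  i=7: min(5*2^7, 180) = 180
  i=8: min(5*2^8, 180) = 180
  i=9: min(5*2^9, 180) = 180
  i=10: min(5*2^10, 180) = 180
  i=11: min(5*2^11, 180) = 180

Answer: 5 10 20 40 80 160 180 180 180 180 180 180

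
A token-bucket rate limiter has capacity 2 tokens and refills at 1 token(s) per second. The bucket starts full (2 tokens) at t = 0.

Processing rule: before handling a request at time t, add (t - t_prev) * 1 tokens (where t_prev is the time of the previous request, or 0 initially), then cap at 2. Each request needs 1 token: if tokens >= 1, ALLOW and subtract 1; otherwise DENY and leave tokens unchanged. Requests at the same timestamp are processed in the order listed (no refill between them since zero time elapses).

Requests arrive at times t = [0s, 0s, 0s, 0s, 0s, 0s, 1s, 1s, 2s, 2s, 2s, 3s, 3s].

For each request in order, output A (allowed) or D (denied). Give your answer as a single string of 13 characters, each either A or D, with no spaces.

Simulating step by step:
  req#1 t=0s: ALLOW
  req#2 t=0s: ALLOW
  req#3 t=0s: DENY
  req#4 t=0s: DENY
  req#5 t=0s: DENY
  req#6 t=0s: DENY
  req#7 t=1s: ALLOW
  req#8 t=1s: DENY
  req#9 t=2s: ALLOW
  req#10 t=2s: DENY
  req#11 t=2s: DENY
  req#12 t=3s: ALLOW
  req#13 t=3s: DENY

Answer: AADDDDADADDAD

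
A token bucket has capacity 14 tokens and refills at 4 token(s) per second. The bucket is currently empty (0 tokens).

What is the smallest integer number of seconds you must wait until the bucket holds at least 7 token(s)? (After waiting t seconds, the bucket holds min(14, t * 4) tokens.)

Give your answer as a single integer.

Need t * 4 >= 7, so t >= 7/4.
Smallest integer t = ceil(7/4) = 2.

Answer: 2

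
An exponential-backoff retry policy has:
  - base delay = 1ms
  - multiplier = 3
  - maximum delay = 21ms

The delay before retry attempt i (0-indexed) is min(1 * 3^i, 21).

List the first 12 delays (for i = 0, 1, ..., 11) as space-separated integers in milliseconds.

Answer: 1 3 9 21 21 21 21 21 21 21 21 21

Derivation:
Computing each delay:
  i=0: min(1*3^0, 21) = 1
  i=1: min(1*3^1, 21) = 3
  i=2: min(1*3^2, 21) = 9
  i=3: min(1*3^3, 21) = 21
  i=4: min(1*3^4, 21) = 21
  i=5: min(1*3^5, 21) = 21
  i=6: min(1*3^6, 21) = 21
  i=7: min(1*3^7, 21) = 21
  i=8: min(1*3^8, 21) = 21
  i=9: min(1*3^9, 21) = 21
  i=10: min(1*3^10, 21) = 21
  i=11: min(1*3^11, 21) = 21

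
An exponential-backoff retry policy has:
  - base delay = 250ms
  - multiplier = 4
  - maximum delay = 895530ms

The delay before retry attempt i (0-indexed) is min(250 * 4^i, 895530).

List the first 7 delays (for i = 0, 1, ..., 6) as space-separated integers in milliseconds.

Computing each delay:
  i=0: min(250*4^0, 895530) = 250
  i=1: min(250*4^1, 895530) = 1000
  i=2: min(250*4^2, 895530) = 4000
  i=3: min(250*4^3, 895530) = 16000
  i=4: min(250*4^4, 895530) = 64000
  i=5: min(250*4^5, 895530) = 256000
  i=6: min(250*4^6, 895530) = 895530

Answer: 250 1000 4000 16000 64000 256000 895530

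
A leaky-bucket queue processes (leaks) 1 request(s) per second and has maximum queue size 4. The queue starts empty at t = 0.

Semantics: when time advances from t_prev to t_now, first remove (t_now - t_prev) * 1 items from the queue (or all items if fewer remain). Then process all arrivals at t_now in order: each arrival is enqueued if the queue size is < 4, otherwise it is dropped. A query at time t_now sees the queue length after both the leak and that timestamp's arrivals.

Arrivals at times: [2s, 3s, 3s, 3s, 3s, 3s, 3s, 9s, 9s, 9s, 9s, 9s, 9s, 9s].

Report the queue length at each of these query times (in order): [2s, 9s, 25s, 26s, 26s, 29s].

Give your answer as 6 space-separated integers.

Queue lengths at query times:
  query t=2s: backlog = 1
  query t=9s: backlog = 4
  query t=25s: backlog = 0
  query t=26s: backlog = 0
  query t=26s: backlog = 0
  query t=29s: backlog = 0

Answer: 1 4 0 0 0 0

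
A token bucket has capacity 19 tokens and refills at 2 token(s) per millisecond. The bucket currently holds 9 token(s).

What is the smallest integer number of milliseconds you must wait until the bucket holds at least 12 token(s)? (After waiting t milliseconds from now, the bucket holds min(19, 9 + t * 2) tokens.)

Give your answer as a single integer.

Answer: 2

Derivation:
Need 9 + t * 2 >= 12, so t >= 3/2.
Smallest integer t = ceil(3/2) = 2.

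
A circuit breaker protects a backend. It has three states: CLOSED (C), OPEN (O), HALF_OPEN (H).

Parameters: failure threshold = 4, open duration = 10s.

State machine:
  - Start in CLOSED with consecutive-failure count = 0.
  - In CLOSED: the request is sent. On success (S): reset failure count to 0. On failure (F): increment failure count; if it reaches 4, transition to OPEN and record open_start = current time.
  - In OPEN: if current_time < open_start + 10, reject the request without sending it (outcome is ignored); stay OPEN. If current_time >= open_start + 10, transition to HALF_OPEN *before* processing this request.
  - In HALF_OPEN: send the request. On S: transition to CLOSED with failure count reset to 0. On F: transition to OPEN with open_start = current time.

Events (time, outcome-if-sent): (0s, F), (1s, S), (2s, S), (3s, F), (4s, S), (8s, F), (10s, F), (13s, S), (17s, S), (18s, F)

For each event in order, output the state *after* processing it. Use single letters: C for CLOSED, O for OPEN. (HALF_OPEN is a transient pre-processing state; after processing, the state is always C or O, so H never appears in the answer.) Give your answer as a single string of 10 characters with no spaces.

Answer: CCCCCCCCCC

Derivation:
State after each event:
  event#1 t=0s outcome=F: state=CLOSED
  event#2 t=1s outcome=S: state=CLOSED
  event#3 t=2s outcome=S: state=CLOSED
  event#4 t=3s outcome=F: state=CLOSED
  event#5 t=4s outcome=S: state=CLOSED
  event#6 t=8s outcome=F: state=CLOSED
  event#7 t=10s outcome=F: state=CLOSED
  event#8 t=13s outcome=S: state=CLOSED
  event#9 t=17s outcome=S: state=CLOSED
  event#10 t=18s outcome=F: state=CLOSED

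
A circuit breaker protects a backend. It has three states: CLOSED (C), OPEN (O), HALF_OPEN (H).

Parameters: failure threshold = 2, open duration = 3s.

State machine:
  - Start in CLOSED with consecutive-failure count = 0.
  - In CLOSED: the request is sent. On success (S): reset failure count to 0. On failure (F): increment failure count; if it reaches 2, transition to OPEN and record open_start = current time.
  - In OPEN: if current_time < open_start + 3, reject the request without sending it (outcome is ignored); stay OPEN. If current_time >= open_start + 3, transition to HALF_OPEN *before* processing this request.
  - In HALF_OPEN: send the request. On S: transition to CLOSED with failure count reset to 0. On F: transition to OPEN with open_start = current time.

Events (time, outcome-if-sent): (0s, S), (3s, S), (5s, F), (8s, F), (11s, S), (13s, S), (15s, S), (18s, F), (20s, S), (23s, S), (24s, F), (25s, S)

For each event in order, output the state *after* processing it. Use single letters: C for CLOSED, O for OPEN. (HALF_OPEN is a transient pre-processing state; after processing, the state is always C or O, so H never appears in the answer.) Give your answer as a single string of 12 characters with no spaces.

State after each event:
  event#1 t=0s outcome=S: state=CLOSED
  event#2 t=3s outcome=S: state=CLOSED
  event#3 t=5s outcome=F: state=CLOSED
  event#4 t=8s outcome=F: state=OPEN
  event#5 t=11s outcome=S: state=CLOSED
  event#6 t=13s outcome=S: state=CLOSED
  event#7 t=15s outcome=S: state=CLOSED
  event#8 t=18s outcome=F: state=CLOSED
  event#9 t=20s outcome=S: state=CLOSED
  event#10 t=23s outcome=S: state=CLOSED
  event#11 t=24s outcome=F: state=CLOSED
  event#12 t=25s outcome=S: state=CLOSED

Answer: CCCOCCCCCCCC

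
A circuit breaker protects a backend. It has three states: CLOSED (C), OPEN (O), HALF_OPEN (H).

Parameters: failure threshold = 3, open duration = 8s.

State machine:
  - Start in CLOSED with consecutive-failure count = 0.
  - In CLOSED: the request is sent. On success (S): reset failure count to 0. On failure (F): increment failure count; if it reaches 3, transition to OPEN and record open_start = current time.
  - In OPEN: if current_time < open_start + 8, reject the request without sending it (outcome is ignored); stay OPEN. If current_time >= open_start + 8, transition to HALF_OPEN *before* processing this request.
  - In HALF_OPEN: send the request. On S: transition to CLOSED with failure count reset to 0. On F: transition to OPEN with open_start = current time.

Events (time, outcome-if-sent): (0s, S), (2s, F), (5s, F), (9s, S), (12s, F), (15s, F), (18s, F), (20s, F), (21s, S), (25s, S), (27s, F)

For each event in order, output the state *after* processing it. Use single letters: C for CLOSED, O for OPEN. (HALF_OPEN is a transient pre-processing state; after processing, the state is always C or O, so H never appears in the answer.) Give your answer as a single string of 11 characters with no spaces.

Answer: CCCCCCOOOOO

Derivation:
State after each event:
  event#1 t=0s outcome=S: state=CLOSED
  event#2 t=2s outcome=F: state=CLOSED
  event#3 t=5s outcome=F: state=CLOSED
  event#4 t=9s outcome=S: state=CLOSED
  event#5 t=12s outcome=F: state=CLOSED
  event#6 t=15s outcome=F: state=CLOSED
  event#7 t=18s outcome=F: state=OPEN
  event#8 t=20s outcome=F: state=OPEN
  event#9 t=21s outcome=S: state=OPEN
  event#10 t=25s outcome=S: state=OPEN
  event#11 t=27s outcome=F: state=OPEN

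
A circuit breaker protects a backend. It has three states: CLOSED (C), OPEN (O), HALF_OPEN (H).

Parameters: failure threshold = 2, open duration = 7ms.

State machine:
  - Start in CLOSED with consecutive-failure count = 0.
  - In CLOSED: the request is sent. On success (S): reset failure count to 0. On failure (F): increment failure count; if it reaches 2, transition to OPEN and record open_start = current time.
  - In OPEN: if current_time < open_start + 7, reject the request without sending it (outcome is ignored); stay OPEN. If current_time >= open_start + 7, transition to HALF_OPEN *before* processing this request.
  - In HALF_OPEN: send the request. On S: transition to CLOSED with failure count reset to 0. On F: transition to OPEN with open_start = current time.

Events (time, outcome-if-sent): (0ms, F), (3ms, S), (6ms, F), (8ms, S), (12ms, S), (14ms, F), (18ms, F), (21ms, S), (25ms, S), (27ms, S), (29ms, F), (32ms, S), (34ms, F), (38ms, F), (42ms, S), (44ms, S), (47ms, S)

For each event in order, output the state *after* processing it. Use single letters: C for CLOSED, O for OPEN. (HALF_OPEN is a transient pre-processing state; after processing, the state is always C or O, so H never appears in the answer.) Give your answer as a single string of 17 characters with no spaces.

Answer: CCCCCCOOCCCCCOOOC

Derivation:
State after each event:
  event#1 t=0ms outcome=F: state=CLOSED
  event#2 t=3ms outcome=S: state=CLOSED
  event#3 t=6ms outcome=F: state=CLOSED
  event#4 t=8ms outcome=S: state=CLOSED
  event#5 t=12ms outcome=S: state=CLOSED
  event#6 t=14ms outcome=F: state=CLOSED
  event#7 t=18ms outcome=F: state=OPEN
  event#8 t=21ms outcome=S: state=OPEN
  event#9 t=25ms outcome=S: state=CLOSED
  event#10 t=27ms outcome=S: state=CLOSED
  event#11 t=29ms outcome=F: state=CLOSED
  event#12 t=32ms outcome=S: state=CLOSED
  event#13 t=34ms outcome=F: state=CLOSED
  event#14 t=38ms outcome=F: state=OPEN
  event#15 t=42ms outcome=S: state=OPEN
  event#16 t=44ms outcome=S: state=OPEN
  event#17 t=47ms outcome=S: state=CLOSED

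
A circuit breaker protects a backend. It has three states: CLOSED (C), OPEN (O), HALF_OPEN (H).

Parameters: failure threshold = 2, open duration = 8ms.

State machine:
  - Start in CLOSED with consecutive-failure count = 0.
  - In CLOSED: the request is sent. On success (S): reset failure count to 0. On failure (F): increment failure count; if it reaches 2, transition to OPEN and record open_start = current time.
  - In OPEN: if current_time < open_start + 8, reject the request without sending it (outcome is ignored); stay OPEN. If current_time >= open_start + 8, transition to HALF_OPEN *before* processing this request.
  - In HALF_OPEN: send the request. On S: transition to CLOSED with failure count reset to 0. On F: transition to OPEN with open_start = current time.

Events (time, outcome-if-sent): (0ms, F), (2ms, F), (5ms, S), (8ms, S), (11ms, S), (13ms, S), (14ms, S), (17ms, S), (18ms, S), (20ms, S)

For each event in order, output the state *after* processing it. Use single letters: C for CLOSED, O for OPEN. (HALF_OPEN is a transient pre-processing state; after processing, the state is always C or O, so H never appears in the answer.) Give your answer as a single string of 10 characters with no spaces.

Answer: COOOCCCCCC

Derivation:
State after each event:
  event#1 t=0ms outcome=F: state=CLOSED
  event#2 t=2ms outcome=F: state=OPEN
  event#3 t=5ms outcome=S: state=OPEN
  event#4 t=8ms outcome=S: state=OPEN
  event#5 t=11ms outcome=S: state=CLOSED
  event#6 t=13ms outcome=S: state=CLOSED
  event#7 t=14ms outcome=S: state=CLOSED
  event#8 t=17ms outcome=S: state=CLOSED
  event#9 t=18ms outcome=S: state=CLOSED
  event#10 t=20ms outcome=S: state=CLOSED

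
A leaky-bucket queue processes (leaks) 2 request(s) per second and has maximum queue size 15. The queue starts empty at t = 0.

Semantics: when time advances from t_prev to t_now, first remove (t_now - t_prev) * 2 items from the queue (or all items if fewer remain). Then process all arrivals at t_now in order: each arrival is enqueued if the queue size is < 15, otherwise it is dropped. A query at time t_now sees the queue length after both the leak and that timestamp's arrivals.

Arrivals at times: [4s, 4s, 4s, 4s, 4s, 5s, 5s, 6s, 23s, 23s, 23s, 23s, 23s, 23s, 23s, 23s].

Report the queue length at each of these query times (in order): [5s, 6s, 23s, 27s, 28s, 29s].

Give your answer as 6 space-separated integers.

Queue lengths at query times:
  query t=5s: backlog = 5
  query t=6s: backlog = 4
  query t=23s: backlog = 8
  query t=27s: backlog = 0
  query t=28s: backlog = 0
  query t=29s: backlog = 0

Answer: 5 4 8 0 0 0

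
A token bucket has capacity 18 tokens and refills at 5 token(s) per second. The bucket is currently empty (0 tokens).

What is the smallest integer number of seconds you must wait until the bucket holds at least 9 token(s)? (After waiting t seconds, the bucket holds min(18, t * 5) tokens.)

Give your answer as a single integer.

Need t * 5 >= 9, so t >= 9/5.
Smallest integer t = ceil(9/5) = 2.

Answer: 2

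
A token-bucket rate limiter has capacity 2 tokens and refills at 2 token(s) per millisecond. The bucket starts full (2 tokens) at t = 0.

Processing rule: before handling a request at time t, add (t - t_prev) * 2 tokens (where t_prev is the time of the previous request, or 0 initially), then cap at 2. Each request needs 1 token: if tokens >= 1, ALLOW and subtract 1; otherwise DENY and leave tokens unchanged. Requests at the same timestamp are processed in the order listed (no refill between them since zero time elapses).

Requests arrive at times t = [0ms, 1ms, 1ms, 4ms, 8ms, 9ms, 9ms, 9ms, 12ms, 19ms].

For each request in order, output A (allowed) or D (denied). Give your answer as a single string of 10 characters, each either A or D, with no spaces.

Simulating step by step:
  req#1 t=0ms: ALLOW
  req#2 t=1ms: ALLOW
  req#3 t=1ms: ALLOW
  req#4 t=4ms: ALLOW
  req#5 t=8ms: ALLOW
  req#6 t=9ms: ALLOW
  req#7 t=9ms: ALLOW
  req#8 t=9ms: DENY
  req#9 t=12ms: ALLOW
  req#10 t=19ms: ALLOW

Answer: AAAAAAADAA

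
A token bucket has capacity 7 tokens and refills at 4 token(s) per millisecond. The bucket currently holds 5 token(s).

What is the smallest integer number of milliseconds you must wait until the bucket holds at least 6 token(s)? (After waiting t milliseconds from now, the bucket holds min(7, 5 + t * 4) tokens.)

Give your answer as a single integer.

Answer: 1

Derivation:
Need 5 + t * 4 >= 6, so t >= 1/4.
Smallest integer t = ceil(1/4) = 1.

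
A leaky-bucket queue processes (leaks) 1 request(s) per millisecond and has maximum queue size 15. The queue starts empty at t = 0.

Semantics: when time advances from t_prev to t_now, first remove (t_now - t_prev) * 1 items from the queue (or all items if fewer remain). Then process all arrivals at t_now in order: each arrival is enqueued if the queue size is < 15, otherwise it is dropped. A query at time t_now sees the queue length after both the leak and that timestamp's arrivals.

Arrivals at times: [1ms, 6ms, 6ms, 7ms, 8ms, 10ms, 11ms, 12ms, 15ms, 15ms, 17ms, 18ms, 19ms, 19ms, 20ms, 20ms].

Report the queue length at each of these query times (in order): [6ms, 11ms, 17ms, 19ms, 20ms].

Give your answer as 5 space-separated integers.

Answer: 2 1 1 2 3

Derivation:
Queue lengths at query times:
  query t=6ms: backlog = 2
  query t=11ms: backlog = 1
  query t=17ms: backlog = 1
  query t=19ms: backlog = 2
  query t=20ms: backlog = 3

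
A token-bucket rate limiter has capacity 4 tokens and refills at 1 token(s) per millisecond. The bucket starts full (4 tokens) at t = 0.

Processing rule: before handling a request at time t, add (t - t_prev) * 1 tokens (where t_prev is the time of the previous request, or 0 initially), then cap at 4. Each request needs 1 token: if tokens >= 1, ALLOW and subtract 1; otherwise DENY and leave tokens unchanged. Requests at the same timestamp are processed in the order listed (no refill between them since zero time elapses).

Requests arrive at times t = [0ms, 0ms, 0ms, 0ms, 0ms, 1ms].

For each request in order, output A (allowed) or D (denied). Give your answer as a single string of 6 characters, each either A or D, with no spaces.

Answer: AAAADA

Derivation:
Simulating step by step:
  req#1 t=0ms: ALLOW
  req#2 t=0ms: ALLOW
  req#3 t=0ms: ALLOW
  req#4 t=0ms: ALLOW
  req#5 t=0ms: DENY
  req#6 t=1ms: ALLOW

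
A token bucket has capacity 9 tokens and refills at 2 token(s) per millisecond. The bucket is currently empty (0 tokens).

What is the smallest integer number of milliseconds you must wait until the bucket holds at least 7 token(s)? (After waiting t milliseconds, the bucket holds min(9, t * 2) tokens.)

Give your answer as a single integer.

Answer: 4

Derivation:
Need t * 2 >= 7, so t >= 7/2.
Smallest integer t = ceil(7/2) = 4.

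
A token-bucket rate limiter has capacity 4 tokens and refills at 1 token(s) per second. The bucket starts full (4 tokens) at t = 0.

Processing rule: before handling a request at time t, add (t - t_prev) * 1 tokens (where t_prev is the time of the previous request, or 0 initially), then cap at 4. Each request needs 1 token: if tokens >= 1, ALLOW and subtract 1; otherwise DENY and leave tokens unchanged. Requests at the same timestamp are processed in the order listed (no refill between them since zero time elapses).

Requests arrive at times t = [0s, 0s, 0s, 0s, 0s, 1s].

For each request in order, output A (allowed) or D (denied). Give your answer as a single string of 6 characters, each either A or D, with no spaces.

Simulating step by step:
  req#1 t=0s: ALLOW
  req#2 t=0s: ALLOW
  req#3 t=0s: ALLOW
  req#4 t=0s: ALLOW
  req#5 t=0s: DENY
  req#6 t=1s: ALLOW

Answer: AAAADA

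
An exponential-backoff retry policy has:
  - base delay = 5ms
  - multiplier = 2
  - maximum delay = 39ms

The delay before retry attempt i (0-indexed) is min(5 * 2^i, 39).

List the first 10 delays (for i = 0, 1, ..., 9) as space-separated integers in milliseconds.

Answer: 5 10 20 39 39 39 39 39 39 39

Derivation:
Computing each delay:
  i=0: min(5*2^0, 39) = 5
  i=1: min(5*2^1, 39) = 10
  i=2: min(5*2^2, 39) = 20
  i=3: min(5*2^3, 39) = 39
  i=4: min(5*2^4, 39) = 39
  i=5: min(5*2^5, 39) = 39
  i=6: min(5*2^6, 39) = 39
  i=7: min(5*2^7, 39) = 39
  i=8: min(5*2^8, 39) = 39
  i=9: min(5*2^9, 39) = 39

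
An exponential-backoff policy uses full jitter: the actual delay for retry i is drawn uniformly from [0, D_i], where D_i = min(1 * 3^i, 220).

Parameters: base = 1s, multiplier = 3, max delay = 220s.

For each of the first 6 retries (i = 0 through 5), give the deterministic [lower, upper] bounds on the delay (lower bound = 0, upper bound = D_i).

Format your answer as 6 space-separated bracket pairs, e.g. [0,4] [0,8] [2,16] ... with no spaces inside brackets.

Computing bounds per retry:
  i=0: D_i=min(1*3^0,220)=1, bounds=[0,1]
  i=1: D_i=min(1*3^1,220)=3, bounds=[0,3]
  i=2: D_i=min(1*3^2,220)=9, bounds=[0,9]
  i=3: D_i=min(1*3^3,220)=27, bounds=[0,27]
  i=4: D_i=min(1*3^4,220)=81, bounds=[0,81]
  i=5: D_i=min(1*3^5,220)=220, bounds=[0,220]

Answer: [0,1] [0,3] [0,9] [0,27] [0,81] [0,220]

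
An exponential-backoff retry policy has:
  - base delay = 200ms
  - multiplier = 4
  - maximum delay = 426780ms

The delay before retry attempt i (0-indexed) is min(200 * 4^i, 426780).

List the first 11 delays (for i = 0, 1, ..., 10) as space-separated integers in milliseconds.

Computing each delay:
  i=0: min(200*4^0, 426780) = 200
  i=1: min(200*4^1, 426780) = 800
  i=2: min(200*4^2, 426780) = 3200
  i=3: min(200*4^3, 426780) = 12800
  i=4: min(200*4^4, 426780) = 51200
  i=5: min(200*4^5, 426780) = 204800
  i=6: min(200*4^6, 426780) = 426780
  i=7: min(200*4^7, 426780) = 426780
  i=8: min(200*4^8, 426780) = 426780
  i=9: min(200*4^9, 426780) = 426780
  i=10: min(200*4^10, 426780) = 426780

Answer: 200 800 3200 12800 51200 204800 426780 426780 426780 426780 426780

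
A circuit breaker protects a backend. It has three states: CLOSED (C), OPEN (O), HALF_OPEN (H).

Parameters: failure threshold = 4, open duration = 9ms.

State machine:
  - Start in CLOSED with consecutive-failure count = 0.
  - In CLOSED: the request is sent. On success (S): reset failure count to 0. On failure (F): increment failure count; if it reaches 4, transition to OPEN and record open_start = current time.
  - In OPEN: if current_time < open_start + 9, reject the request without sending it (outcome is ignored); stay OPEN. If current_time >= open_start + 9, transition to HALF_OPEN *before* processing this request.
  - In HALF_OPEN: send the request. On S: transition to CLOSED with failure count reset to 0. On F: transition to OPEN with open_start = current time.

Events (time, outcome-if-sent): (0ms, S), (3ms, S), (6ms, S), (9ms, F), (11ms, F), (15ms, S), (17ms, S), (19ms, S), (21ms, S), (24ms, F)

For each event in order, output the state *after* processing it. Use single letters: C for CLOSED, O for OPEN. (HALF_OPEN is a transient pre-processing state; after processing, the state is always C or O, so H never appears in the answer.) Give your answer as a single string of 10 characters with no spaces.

State after each event:
  event#1 t=0ms outcome=S: state=CLOSED
  event#2 t=3ms outcome=S: state=CLOSED
  event#3 t=6ms outcome=S: state=CLOSED
  event#4 t=9ms outcome=F: state=CLOSED
  event#5 t=11ms outcome=F: state=CLOSED
  event#6 t=15ms outcome=S: state=CLOSED
  event#7 t=17ms outcome=S: state=CLOSED
  event#8 t=19ms outcome=S: state=CLOSED
  event#9 t=21ms outcome=S: state=CLOSED
  event#10 t=24ms outcome=F: state=CLOSED

Answer: CCCCCCCCCC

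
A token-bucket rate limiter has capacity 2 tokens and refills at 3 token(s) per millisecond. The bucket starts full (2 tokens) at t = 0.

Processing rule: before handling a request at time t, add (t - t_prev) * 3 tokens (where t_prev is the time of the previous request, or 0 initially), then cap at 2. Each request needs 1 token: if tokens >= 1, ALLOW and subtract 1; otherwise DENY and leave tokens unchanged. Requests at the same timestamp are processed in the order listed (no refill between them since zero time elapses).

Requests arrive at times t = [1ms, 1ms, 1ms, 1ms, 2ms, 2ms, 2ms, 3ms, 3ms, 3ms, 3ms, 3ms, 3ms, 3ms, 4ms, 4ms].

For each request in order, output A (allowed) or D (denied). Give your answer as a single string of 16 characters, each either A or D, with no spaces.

Simulating step by step:
  req#1 t=1ms: ALLOW
  req#2 t=1ms: ALLOW
  req#3 t=1ms: DENY
  req#4 t=1ms: DENY
  req#5 t=2ms: ALLOW
  req#6 t=2ms: ALLOW
  req#7 t=2ms: DENY
  req#8 t=3ms: ALLOW
  req#9 t=3ms: ALLOW
  req#10 t=3ms: DENY
  req#11 t=3ms: DENY
  req#12 t=3ms: DENY
  req#13 t=3ms: DENY
  req#14 t=3ms: DENY
  req#15 t=4ms: ALLOW
  req#16 t=4ms: ALLOW

Answer: AADDAADAADDDDDAA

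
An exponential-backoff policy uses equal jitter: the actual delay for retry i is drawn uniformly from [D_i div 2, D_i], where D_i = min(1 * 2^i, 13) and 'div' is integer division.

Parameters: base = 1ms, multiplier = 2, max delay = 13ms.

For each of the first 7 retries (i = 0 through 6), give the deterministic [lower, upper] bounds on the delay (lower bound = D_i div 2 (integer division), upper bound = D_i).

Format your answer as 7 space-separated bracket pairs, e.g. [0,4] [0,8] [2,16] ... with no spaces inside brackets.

Computing bounds per retry:
  i=0: D_i=min(1*2^0,13)=1, bounds=[0,1]
  i=1: D_i=min(1*2^1,13)=2, bounds=[1,2]
  i=2: D_i=min(1*2^2,13)=4, bounds=[2,4]
  i=3: D_i=min(1*2^3,13)=8, bounds=[4,8]
  i=4: D_i=min(1*2^4,13)=13, bounds=[6,13]
  i=5: D_i=min(1*2^5,13)=13, bounds=[6,13]
  i=6: D_i=min(1*2^6,13)=13, bounds=[6,13]

Answer: [0,1] [1,2] [2,4] [4,8] [6,13] [6,13] [6,13]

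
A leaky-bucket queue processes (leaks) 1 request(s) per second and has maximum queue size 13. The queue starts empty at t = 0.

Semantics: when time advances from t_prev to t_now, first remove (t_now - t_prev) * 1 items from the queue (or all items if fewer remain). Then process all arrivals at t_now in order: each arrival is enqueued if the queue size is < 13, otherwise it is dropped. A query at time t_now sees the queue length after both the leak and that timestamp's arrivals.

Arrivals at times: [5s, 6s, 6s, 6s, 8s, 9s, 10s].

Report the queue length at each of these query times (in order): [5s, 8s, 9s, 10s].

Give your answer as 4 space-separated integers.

Queue lengths at query times:
  query t=5s: backlog = 1
  query t=8s: backlog = 2
  query t=9s: backlog = 2
  query t=10s: backlog = 2

Answer: 1 2 2 2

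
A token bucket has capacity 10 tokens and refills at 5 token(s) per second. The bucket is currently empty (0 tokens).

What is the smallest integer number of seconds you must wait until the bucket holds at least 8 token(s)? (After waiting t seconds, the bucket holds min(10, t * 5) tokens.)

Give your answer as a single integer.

Answer: 2

Derivation:
Need t * 5 >= 8, so t >= 8/5.
Smallest integer t = ceil(8/5) = 2.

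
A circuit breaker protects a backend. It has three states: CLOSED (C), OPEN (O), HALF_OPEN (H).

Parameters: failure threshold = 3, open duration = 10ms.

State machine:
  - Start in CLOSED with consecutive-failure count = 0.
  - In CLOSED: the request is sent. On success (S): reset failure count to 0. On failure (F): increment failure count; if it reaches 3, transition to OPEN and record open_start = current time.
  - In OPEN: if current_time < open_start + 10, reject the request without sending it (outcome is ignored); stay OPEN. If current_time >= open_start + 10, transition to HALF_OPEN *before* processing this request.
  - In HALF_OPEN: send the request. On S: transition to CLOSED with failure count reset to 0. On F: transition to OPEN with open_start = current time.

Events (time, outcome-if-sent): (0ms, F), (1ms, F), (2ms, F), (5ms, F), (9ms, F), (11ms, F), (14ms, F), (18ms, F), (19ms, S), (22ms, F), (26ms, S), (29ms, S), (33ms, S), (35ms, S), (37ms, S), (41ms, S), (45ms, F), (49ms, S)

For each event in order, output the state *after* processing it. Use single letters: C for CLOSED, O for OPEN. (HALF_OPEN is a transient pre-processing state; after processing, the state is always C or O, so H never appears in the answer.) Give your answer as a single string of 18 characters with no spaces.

Answer: CCOOOOOOOOCCCCCCCC

Derivation:
State after each event:
  event#1 t=0ms outcome=F: state=CLOSED
  event#2 t=1ms outcome=F: state=CLOSED
  event#3 t=2ms outcome=F: state=OPEN
  event#4 t=5ms outcome=F: state=OPEN
  event#5 t=9ms outcome=F: state=OPEN
  event#6 t=11ms outcome=F: state=OPEN
  event#7 t=14ms outcome=F: state=OPEN
  event#8 t=18ms outcome=F: state=OPEN
  event#9 t=19ms outcome=S: state=OPEN
  event#10 t=22ms outcome=F: state=OPEN
  event#11 t=26ms outcome=S: state=CLOSED
  event#12 t=29ms outcome=S: state=CLOSED
  event#13 t=33ms outcome=S: state=CLOSED
  event#14 t=35ms outcome=S: state=CLOSED
  event#15 t=37ms outcome=S: state=CLOSED
  event#16 t=41ms outcome=S: state=CLOSED
  event#17 t=45ms outcome=F: state=CLOSED
  event#18 t=49ms outcome=S: state=CLOSED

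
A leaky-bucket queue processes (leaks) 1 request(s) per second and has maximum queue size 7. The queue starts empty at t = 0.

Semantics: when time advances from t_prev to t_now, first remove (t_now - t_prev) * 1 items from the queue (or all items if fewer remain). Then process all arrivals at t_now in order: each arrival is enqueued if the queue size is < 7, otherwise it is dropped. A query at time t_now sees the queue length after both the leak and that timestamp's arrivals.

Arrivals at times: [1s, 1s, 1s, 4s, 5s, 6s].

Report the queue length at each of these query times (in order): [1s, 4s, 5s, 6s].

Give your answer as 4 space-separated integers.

Queue lengths at query times:
  query t=1s: backlog = 3
  query t=4s: backlog = 1
  query t=5s: backlog = 1
  query t=6s: backlog = 1

Answer: 3 1 1 1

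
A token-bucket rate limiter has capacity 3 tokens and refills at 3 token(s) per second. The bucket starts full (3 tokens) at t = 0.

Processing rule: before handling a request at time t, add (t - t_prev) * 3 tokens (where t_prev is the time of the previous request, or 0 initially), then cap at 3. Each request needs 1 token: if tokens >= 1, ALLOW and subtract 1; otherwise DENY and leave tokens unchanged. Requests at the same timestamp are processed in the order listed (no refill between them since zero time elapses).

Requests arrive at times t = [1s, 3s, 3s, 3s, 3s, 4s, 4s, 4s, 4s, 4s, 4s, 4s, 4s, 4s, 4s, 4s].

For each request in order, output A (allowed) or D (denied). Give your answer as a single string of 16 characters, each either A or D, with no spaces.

Simulating step by step:
  req#1 t=1s: ALLOW
  req#2 t=3s: ALLOW
  req#3 t=3s: ALLOW
  req#4 t=3s: ALLOW
  req#5 t=3s: DENY
  req#6 t=4s: ALLOW
  req#7 t=4s: ALLOW
  req#8 t=4s: ALLOW
  req#9 t=4s: DENY
  req#10 t=4s: DENY
  req#11 t=4s: DENY
  req#12 t=4s: DENY
  req#13 t=4s: DENY
  req#14 t=4s: DENY
  req#15 t=4s: DENY
  req#16 t=4s: DENY

Answer: AAAADAAADDDDDDDD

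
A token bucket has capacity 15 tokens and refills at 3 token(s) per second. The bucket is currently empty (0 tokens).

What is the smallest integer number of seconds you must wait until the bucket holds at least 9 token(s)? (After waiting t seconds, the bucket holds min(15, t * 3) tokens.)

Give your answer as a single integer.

Need t * 3 >= 9, so t >= 9/3.
Smallest integer t = ceil(9/3) = 3.

Answer: 3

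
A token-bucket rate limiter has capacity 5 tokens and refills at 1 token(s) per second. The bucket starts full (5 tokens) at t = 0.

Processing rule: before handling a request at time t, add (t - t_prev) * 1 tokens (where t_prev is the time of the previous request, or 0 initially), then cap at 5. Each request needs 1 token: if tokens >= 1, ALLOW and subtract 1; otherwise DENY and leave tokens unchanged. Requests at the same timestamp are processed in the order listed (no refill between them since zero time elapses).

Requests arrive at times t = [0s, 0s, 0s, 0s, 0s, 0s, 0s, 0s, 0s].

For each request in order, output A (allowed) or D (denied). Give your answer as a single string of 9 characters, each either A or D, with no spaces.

Simulating step by step:
  req#1 t=0s: ALLOW
  req#2 t=0s: ALLOW
  req#3 t=0s: ALLOW
  req#4 t=0s: ALLOW
  req#5 t=0s: ALLOW
  req#6 t=0s: DENY
  req#7 t=0s: DENY
  req#8 t=0s: DENY
  req#9 t=0s: DENY

Answer: AAAAADDDD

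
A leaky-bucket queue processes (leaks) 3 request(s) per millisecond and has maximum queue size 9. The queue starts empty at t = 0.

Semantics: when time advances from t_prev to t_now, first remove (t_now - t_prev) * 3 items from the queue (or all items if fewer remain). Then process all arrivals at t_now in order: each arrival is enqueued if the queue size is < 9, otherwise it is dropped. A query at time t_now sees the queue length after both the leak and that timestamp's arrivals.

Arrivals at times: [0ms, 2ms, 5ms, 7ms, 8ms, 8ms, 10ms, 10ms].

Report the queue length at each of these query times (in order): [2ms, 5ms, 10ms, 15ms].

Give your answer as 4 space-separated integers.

Queue lengths at query times:
  query t=2ms: backlog = 1
  query t=5ms: backlog = 1
  query t=10ms: backlog = 2
  query t=15ms: backlog = 0

Answer: 1 1 2 0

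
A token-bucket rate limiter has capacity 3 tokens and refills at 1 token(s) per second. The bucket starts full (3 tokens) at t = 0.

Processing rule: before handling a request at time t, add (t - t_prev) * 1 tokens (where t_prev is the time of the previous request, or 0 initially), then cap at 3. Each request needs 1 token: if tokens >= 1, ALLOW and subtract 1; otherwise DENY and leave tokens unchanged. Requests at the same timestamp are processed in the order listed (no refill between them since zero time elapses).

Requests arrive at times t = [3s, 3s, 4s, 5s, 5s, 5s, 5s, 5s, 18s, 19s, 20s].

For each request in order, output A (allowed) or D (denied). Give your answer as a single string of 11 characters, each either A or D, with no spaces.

Simulating step by step:
  req#1 t=3s: ALLOW
  req#2 t=3s: ALLOW
  req#3 t=4s: ALLOW
  req#4 t=5s: ALLOW
  req#5 t=5s: ALLOW
  req#6 t=5s: DENY
  req#7 t=5s: DENY
  req#8 t=5s: DENY
  req#9 t=18s: ALLOW
  req#10 t=19s: ALLOW
  req#11 t=20s: ALLOW

Answer: AAAAADDDAAA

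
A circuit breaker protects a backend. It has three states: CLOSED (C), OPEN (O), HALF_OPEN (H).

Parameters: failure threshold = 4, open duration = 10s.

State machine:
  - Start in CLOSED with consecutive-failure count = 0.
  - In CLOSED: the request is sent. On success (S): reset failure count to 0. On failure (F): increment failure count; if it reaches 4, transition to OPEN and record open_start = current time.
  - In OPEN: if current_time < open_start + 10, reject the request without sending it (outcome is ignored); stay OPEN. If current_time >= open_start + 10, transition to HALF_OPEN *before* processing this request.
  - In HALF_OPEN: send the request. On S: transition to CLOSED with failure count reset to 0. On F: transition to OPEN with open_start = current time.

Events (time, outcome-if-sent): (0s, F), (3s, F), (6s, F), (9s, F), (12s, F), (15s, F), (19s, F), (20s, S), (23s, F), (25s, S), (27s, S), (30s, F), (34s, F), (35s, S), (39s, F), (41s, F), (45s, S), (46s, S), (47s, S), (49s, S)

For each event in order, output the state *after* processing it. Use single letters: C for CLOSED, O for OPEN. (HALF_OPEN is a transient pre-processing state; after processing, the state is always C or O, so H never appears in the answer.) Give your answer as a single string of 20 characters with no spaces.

Answer: CCCOOOOOOOOOOOOOOOOO

Derivation:
State after each event:
  event#1 t=0s outcome=F: state=CLOSED
  event#2 t=3s outcome=F: state=CLOSED
  event#3 t=6s outcome=F: state=CLOSED
  event#4 t=9s outcome=F: state=OPEN
  event#5 t=12s outcome=F: state=OPEN
  event#6 t=15s outcome=F: state=OPEN
  event#7 t=19s outcome=F: state=OPEN
  event#8 t=20s outcome=S: state=OPEN
  event#9 t=23s outcome=F: state=OPEN
  event#10 t=25s outcome=S: state=OPEN
  event#11 t=27s outcome=S: state=OPEN
  event#12 t=30s outcome=F: state=OPEN
  event#13 t=34s outcome=F: state=OPEN
  event#14 t=35s outcome=S: state=OPEN
  event#15 t=39s outcome=F: state=OPEN
  event#16 t=41s outcome=F: state=OPEN
  event#17 t=45s outcome=S: state=OPEN
  event#18 t=46s outcome=S: state=OPEN
  event#19 t=47s outcome=S: state=OPEN
  event#20 t=49s outcome=S: state=OPEN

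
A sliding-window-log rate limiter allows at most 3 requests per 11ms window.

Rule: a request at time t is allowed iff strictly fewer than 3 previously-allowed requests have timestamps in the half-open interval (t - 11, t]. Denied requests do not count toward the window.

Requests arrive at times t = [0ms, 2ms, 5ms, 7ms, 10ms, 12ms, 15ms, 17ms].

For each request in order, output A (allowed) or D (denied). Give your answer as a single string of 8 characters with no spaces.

Tracking allowed requests in the window:
  req#1 t=0ms: ALLOW
  req#2 t=2ms: ALLOW
  req#3 t=5ms: ALLOW
  req#4 t=7ms: DENY
  req#5 t=10ms: DENY
  req#6 t=12ms: ALLOW
  req#7 t=15ms: ALLOW
  req#8 t=17ms: ALLOW

Answer: AAADDAAA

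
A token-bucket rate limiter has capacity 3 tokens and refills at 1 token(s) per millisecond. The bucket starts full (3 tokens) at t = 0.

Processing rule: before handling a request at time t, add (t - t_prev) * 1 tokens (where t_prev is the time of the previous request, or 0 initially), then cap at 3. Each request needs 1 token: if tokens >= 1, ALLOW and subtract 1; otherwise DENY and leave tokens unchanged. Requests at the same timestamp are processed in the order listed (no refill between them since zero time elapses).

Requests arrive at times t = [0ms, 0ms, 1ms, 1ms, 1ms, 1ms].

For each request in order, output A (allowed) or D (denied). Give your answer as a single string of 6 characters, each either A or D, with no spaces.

Simulating step by step:
  req#1 t=0ms: ALLOW
  req#2 t=0ms: ALLOW
  req#3 t=1ms: ALLOW
  req#4 t=1ms: ALLOW
  req#5 t=1ms: DENY
  req#6 t=1ms: DENY

Answer: AAAADD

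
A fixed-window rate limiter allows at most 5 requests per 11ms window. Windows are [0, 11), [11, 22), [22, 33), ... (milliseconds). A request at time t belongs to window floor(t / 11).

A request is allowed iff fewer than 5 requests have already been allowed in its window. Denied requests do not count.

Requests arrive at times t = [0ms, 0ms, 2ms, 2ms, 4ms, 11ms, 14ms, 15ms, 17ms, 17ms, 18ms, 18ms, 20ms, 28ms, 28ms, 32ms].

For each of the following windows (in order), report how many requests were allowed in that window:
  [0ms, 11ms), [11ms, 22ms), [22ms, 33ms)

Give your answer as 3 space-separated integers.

Answer: 5 5 3

Derivation:
Processing requests:
  req#1 t=0ms (window 0): ALLOW
  req#2 t=0ms (window 0): ALLOW
  req#3 t=2ms (window 0): ALLOW
  req#4 t=2ms (window 0): ALLOW
  req#5 t=4ms (window 0): ALLOW
  req#6 t=11ms (window 1): ALLOW
  req#7 t=14ms (window 1): ALLOW
  req#8 t=15ms (window 1): ALLOW
  req#9 t=17ms (window 1): ALLOW
  req#10 t=17ms (window 1): ALLOW
  req#11 t=18ms (window 1): DENY
  req#12 t=18ms (window 1): DENY
  req#13 t=20ms (window 1): DENY
  req#14 t=28ms (window 2): ALLOW
  req#15 t=28ms (window 2): ALLOW
  req#16 t=32ms (window 2): ALLOW

Allowed counts by window: 5 5 3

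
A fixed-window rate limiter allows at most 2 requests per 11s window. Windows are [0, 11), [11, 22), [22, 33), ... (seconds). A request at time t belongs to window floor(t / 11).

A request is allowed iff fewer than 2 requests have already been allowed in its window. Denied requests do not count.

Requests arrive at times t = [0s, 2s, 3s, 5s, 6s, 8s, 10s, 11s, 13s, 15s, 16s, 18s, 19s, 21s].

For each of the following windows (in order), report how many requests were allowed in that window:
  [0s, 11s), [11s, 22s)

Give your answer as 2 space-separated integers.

Answer: 2 2

Derivation:
Processing requests:
  req#1 t=0s (window 0): ALLOW
  req#2 t=2s (window 0): ALLOW
  req#3 t=3s (window 0): DENY
  req#4 t=5s (window 0): DENY
  req#5 t=6s (window 0): DENY
  req#6 t=8s (window 0): DENY
  req#7 t=10s (window 0): DENY
  req#8 t=11s (window 1): ALLOW
  req#9 t=13s (window 1): ALLOW
  req#10 t=15s (window 1): DENY
  req#11 t=16s (window 1): DENY
  req#12 t=18s (window 1): DENY
  req#13 t=19s (window 1): DENY
  req#14 t=21s (window 1): DENY

Allowed counts by window: 2 2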